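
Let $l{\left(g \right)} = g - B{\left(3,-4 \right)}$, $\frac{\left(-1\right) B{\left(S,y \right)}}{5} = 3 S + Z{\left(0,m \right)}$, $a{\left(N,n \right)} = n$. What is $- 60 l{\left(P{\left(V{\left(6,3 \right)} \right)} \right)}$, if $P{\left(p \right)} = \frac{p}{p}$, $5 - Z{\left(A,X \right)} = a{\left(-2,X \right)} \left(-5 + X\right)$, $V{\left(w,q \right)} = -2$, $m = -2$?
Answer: $-60$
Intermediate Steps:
$Z{\left(A,X \right)} = 5 - X \left(-5 + X\right)$
$B{\left(S,y \right)} = 45 - 15 S$ ($B{\left(S,y \right)} = - 5 \left(3 S + \left(5 - \left(-2\right)^{2} + 5 \left(-2\right)\right)\right) = - 5 \left(3 S - 9\right) = - 5 \left(-9 + 3 S\right) = 45 - 15 S$)
$P{\left(p \right)} = 1$
$l{\left(g \right)} = g$ ($l{\left(g \right)} = g - \left(45 - 45\right) = g - 0 = g + 0 = g$)
$- 60 l{\left(P{\left(V{\left(6,3 \right)} \right)} \right)} = \left(-60\right) 1 = -60$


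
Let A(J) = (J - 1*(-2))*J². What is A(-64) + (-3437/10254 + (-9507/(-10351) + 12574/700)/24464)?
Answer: -115396688928125927251/454402946104800 ≈ -2.5395e+5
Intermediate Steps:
A(J) = J²*(2 + J) (A(J) = (J + 2)*J² = (2 + J)*J² = J²*(2 + J))
A(-64) + (-3437/10254 + (-9507/(-10351) + 12574/700)/24464) = (-64)²*(2 - 64) + (-3437/10254 + (-9507/(-10351) + 12574/700)/24464) = 4096*(-62) + (-3437*1/10254 + (-9507*(-1/10351) + 12574*(1/700))*(1/24464)) = -253952 + (-3437/10254 + (9507/10351 + 6287/350)*(1/24464)) = -253952 + (-3437/10254 + (68404187/3622850)*(1/24464)) = -253952 + (-3437/10254 + 68404187/88629402400) = -253952 - 151958919757651/454402946104800 = -115396688928125927251/454402946104800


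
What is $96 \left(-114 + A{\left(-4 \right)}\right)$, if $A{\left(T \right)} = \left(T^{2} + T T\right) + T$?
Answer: $-8256$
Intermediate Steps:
$A{\left(T \right)} = T + 2 T^{2}$ ($A{\left(T \right)} = \left(T^{2} + T^{2}\right) + T = 2 T^{2} + T = T + 2 T^{2}$)
$96 \left(-114 + A{\left(-4 \right)}\right) = 96 \left(-114 - 4 \left(1 + 2 \left(-4\right)\right)\right) = 96 \left(-114 - 4 \left(1 - 8\right)\right) = 96 \left(-114 - -28\right) = 96 \left(-114 + 28\right) = 96 \left(-86\right) = -8256$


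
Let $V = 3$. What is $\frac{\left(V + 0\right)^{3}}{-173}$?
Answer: $- \frac{27}{173} \approx -0.15607$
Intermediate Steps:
$\frac{\left(V + 0\right)^{3}}{-173} = \frac{\left(3 + 0\right)^{3}}{-173} = 3^{3} \left(- \frac{1}{173}\right) = 27 \left(- \frac{1}{173}\right) = - \frac{27}{173}$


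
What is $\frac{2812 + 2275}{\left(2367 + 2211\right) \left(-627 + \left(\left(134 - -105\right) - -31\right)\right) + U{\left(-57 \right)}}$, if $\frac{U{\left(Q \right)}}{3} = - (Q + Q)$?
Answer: $- \frac{5087}{1634004} \approx -0.0031132$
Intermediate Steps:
$U{\left(Q \right)} = - 6 Q$ ($U{\left(Q \right)} = 3 \left(- (Q + Q)\right) = 3 \left(- 2 Q\right) = - 6 Q$)
$\frac{2812 + 2275}{\left(2367 + 2211\right) \left(-627 + \left(\left(134 - -105\right) - -31\right)\right) + U{\left(-57 \right)}} = \frac{2812 + 2275}{\left(2367 + 2211\right) \left(-627 + \left(\left(134 - -105\right) - -31\right)\right) - -342} = \frac{5087}{4578 \left(-627 + \left(\left(134 + 105\right) + 31\right)\right) + 342} = \frac{5087}{4578 \left(-627 + \left(239 + 31\right)\right) + 342} = \frac{5087}{4578 \left(-627 + 270\right) + 342} = \frac{5087}{4578 \left(-357\right) + 342} = \frac{5087}{-1634346 + 342} = \frac{5087}{-1634004} = 5087 \left(- \frac{1}{1634004}\right) = - \frac{5087}{1634004}$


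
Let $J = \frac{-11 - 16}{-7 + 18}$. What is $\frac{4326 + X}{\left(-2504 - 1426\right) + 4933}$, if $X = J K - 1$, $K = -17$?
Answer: $\frac{48034}{11033} \approx 4.3537$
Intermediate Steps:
$J = - \frac{27}{11} \approx -2.4545$
$X = \frac{448}{11}$ ($X = \left(- \frac{27}{11}\right) \left(-17\right) - 1 = \frac{459}{11} - 1 = \frac{448}{11} \approx 40.727$)
$\frac{4326 + X}{\left(-2504 - 1426\right) + 4933} = \frac{4326 + \frac{448}{11}}{\left(-2504 - 1426\right) + 4933} = \frac{48034}{11 \left(-3930 + 4933\right)} = \frac{48034}{11 \cdot 1003} = \frac{48034}{11} \cdot \frac{1}{1003} = \frac{48034}{11033}$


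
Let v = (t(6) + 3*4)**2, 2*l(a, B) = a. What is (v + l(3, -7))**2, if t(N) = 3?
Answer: 205209/4 ≈ 51302.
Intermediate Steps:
l(a, B) = a/2
v = 225 (v = (3 + 3*4)**2 = (3 + 12)**2 = 15**2 = 225)
(v + l(3, -7))**2 = (225 + (1/2)*3)**2 = (225 + 3/2)**2 = (453/2)**2 = 205209/4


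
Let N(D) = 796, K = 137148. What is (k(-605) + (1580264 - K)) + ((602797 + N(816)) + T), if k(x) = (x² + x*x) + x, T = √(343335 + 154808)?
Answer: 2778154 + √498143 ≈ 2.7789e+6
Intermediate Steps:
T = √498143 ≈ 705.79
k(x) = x + 2*x² (k(x) = (x² + x²) + x = 2*x² + x = x + 2*x²)
(k(-605) + (1580264 - K)) + ((602797 + N(816)) + T) = (-605*(1 + 2*(-605)) + (1580264 - 1*137148)) + ((602797 + 796) + √498143) = (-605*(1 - 1210) + (1580264 - 137148)) + (603593 + √498143) = (-605*(-1209) + 1443116) + (603593 + √498143) = (731445 + 1443116) + (603593 + √498143) = 2174561 + (603593 + √498143) = 2778154 + √498143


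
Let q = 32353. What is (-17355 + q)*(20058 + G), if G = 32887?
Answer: 794069110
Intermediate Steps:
(-17355 + q)*(20058 + G) = (-17355 + 32353)*(20058 + 32887) = 14998*52945 = 794069110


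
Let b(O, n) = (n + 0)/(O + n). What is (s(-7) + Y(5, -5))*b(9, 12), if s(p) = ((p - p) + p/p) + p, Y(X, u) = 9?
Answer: 12/7 ≈ 1.7143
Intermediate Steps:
b(O, n) = n/(O + n)
s(p) = 1 + p (s(p) = (0 + 1) + p = 1 + p)
(s(-7) + Y(5, -5))*b(9, 12) = ((1 - 7) + 9)*(12/(9 + 12)) = (-6 + 9)*(12/21) = 3*(12*(1/21)) = 3*(4/7) = 12/7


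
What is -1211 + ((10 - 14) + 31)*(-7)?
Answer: -1400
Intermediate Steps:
-1211 + ((10 - 14) + 31)*(-7) = -1211 + (-4 + 31)*(-7) = -1211 + 27*(-7) = -1211 - 189 = -1400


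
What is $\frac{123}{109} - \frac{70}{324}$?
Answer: $\frac{16111}{17658} \approx 0.91239$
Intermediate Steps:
$\frac{123}{109} - \frac{70}{324} = 123 \cdot \frac{1}{109} - \frac{35}{162} = \frac{123}{109} - \frac{35}{162} = \frac{16111}{17658}$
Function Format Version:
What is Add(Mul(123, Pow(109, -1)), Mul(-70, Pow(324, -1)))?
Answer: Rational(16111, 17658) ≈ 0.91239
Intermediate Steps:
Add(Mul(123, Pow(109, -1)), Mul(-70, Pow(324, -1))) = Add(Mul(123, Rational(1, 109)), Mul(-70, Rational(1, 324))) = Add(Rational(123, 109), Rational(-35, 162)) = Rational(16111, 17658)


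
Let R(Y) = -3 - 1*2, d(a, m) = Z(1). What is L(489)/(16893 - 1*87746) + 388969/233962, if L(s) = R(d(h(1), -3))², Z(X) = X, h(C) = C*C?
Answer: 27553771507/16576909586 ≈ 1.6622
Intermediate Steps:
h(C) = C²
d(a, m) = 1
R(Y) = -5 (R(Y) = -3 - 2 = -5)
L(s) = 25 (L(s) = (-5)² = 25)
L(489)/(16893 - 1*87746) + 388969/233962 = 25/(16893 - 1*87746) + 388969/233962 = 25/(16893 - 87746) + 388969*(1/233962) = 25/(-70853) + 388969/233962 = 25*(-1/70853) + 388969/233962 = -25/70853 + 388969/233962 = 27553771507/16576909586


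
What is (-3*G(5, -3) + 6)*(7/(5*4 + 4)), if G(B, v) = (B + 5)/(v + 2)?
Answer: 21/2 ≈ 10.500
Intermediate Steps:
G(B, v) = (5 + B)/(2 + v)
(-3*G(5, -3) + 6)*(7/(5*4 + 4)) = (-3*(5 + 5)/(2 - 3) + 6)*(7/(5*4 + 4)) = (-3*10/(-1) + 6)*(7/(20 + 4)) = (-(-3)*10 + 6)*(7/24) = (-3*(-10) + 6)*(7*(1/24)) = (30 + 6)*(7/24) = 36*(7/24) = 21/2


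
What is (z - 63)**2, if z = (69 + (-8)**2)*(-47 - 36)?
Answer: 123254404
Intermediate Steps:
z = -11039 (z = (69 + 64)*(-83) = 133*(-83) = -11039)
(z - 63)**2 = (-11039 - 63)**2 = (-11102)**2 = 123254404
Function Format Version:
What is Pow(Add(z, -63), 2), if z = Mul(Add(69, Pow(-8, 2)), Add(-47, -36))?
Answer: 123254404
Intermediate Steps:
z = -11039 (z = Mul(Add(69, 64), -83) = Mul(133, -83) = -11039)
Pow(Add(z, -63), 2) = Pow(Add(-11039, -63), 2) = Pow(-11102, 2) = 123254404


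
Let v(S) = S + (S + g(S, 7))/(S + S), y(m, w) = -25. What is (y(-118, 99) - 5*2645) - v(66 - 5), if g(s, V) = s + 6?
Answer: -812035/61 ≈ -13312.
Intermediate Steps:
g(s, V) = 6 + s
v(S) = S + (6 + 2*S)/(2*S) (v(S) = S + (S + (6 + S))/(S + S) = S + (6 + 2*S)/((2*S)) = S + (6 + 2*S)*(1/(2*S)) = S + (6 + 2*S)/(2*S))
(y(-118, 99) - 5*2645) - v(66 - 5) = (-25 - 5*2645) - (1 + (66 - 5) + 3/(66 - 5)) = (-25 - 1*13225) - (1 + 61 + 3/61) = (-25 - 13225) - (1 + 61 + 3*(1/61)) = -13250 - (1 + 61 + 3/61) = -13250 - 1*3785/61 = -13250 - 3785/61 = -812035/61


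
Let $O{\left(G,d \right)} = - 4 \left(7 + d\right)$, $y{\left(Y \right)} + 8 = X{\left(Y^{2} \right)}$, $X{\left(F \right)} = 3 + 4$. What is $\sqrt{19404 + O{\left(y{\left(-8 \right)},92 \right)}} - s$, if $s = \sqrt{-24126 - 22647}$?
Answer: $24 \sqrt{33} - 3 i \sqrt{5197} \approx 137.87 - 216.27 i$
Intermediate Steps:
$X{\left(F \right)} = 7$
$y{\left(Y \right)} = -1$ ($y{\left(Y \right)} = -8 + 7 = -1$)
$O{\left(G,d \right)} = -28 - 4 d$
$s = 3 i \sqrt{5197}$ ($s = \sqrt{-46773} = 3 i \sqrt{5197} \approx 216.27 i$)
$\sqrt{19404 + O{\left(y{\left(-8 \right)},92 \right)}} - s = \sqrt{19404 - 396} - 3 i \sqrt{5197} = \sqrt{19008} - 3 i \sqrt{5197} = 24 \sqrt{33} - 3 i \sqrt{5197}$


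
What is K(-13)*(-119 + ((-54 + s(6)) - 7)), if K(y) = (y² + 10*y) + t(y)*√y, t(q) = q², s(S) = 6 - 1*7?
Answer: -7059 - 30589*I*√13 ≈ -7059.0 - 1.1029e+5*I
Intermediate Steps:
s(S) = -1 (s(S) = 6 - 7 = -1)
K(y) = y² + y^(5/2) + 10*y (K(y) = (y² + 10*y) + y²*√y = (y² + 10*y) + y^(5/2) = y² + y^(5/2) + 10*y)
K(-13)*(-119 + ((-54 + s(6)) - 7)) = ((-13)² + (-13)^(5/2) + 10*(-13))*(-119 + ((-54 - 1) - 7)) = (169 + 169*I*√13 - 130)*(-119 + (-55 - 7)) = (39 + 169*I*√13)*(-119 - 62) = (39 + 169*I*√13)*(-181) = -7059 - 30589*I*√13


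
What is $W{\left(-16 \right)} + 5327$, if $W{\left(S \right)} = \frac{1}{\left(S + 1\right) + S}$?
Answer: $\frac{165136}{31} \approx 5327.0$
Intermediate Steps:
$W{\left(S \right)} = \frac{1}{1 + 2 S}$ ($W{\left(S \right)} = \frac{1}{\left(1 + S\right) + S} = \frac{1}{1 + 2 S}$)
$W{\left(-16 \right)} + 5327 = \frac{1}{1 + 2 \left(-16\right)} + 5327 = \frac{1}{1 - 32} + 5327 = \frac{1}{-31} + 5327 = - \frac{1}{31} + 5327 = \frac{165136}{31}$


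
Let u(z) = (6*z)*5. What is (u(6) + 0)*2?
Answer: 360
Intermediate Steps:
u(z) = 30*z
(u(6) + 0)*2 = (30*6 + 0)*2 = (180 + 0)*2 = 180*2 = 360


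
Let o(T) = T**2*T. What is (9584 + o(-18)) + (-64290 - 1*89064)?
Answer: -149602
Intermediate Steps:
o(T) = T**3
(9584 + o(-18)) + (-64290 - 1*89064) = (9584 + (-18)**3) + (-64290 - 1*89064) = (9584 - 5832) + (-64290 - 89064) = 3752 - 153354 = -149602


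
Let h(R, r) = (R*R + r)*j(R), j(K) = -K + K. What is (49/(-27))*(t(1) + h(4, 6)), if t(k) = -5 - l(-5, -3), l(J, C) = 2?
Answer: 343/27 ≈ 12.704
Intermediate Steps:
j(K) = 0
t(k) = -7 (t(k) = -5 - 1*2 = -5 - 2 = -7)
h(R, r) = 0 (h(R, r) = (R*R + r)*0 = (R² + r)*0 = (r + R²)*0 = 0)
(49/(-27))*(t(1) + h(4, 6)) = (49/(-27))*(-7 + 0) = (49*(-1/27))*(-7) = -49/27*(-7) = 343/27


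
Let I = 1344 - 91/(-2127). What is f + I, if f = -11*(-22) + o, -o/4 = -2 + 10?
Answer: 3305449/2127 ≈ 1554.0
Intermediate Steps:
o = -32 (o = -4*(-2 + 10) = -4*8 = -32)
I = 2858779/2127 (I = 1344 - 91*(-1)/2127 = 1344 - 1*(-91/2127) = 1344 + 91/2127 = 2858779/2127 ≈ 1344.0)
f = 210 (f = -11*(-22) - 32 = 242 - 32 = 210)
f + I = 210 + 2858779/2127 = 3305449/2127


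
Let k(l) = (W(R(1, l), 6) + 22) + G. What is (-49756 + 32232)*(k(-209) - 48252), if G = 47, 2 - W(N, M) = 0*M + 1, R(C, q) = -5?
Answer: 844341368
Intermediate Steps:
W(N, M) = 1 (W(N, M) = 2 - (0*M + 1) = 2 - (0 + 1) = 2 - 1*1 = 2 - 1 = 1)
k(l) = 70 (k(l) = (1 + 22) + 47 = 23 + 47 = 70)
(-49756 + 32232)*(k(-209) - 48252) = (-49756 + 32232)*(70 - 48252) = -17524*(-48182) = 844341368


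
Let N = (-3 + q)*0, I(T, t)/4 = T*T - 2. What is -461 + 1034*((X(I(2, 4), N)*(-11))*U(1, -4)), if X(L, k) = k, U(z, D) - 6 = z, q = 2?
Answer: -461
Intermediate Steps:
I(T, t) = -8 + 4*T**2 (I(T, t) = 4*(T*T - 2) = 4*(T**2 - 2) = 4*(-2 + T**2) = -8 + 4*T**2)
U(z, D) = 6 + z
N = 0 (N = (-3 + 2)*0 = -1*0 = 0)
-461 + 1034*((X(I(2, 4), N)*(-11))*U(1, -4)) = -461 + 1034*((0*(-11))*(6 + 1)) = -461 + 1034*(0*7) = -461 + 1034*0 = -461 + 0 = -461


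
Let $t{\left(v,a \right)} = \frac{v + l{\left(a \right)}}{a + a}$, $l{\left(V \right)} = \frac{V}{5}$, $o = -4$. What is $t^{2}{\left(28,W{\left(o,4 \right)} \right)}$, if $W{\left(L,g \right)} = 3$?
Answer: $\frac{20449}{900} \approx 22.721$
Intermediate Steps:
$l{\left(V \right)} = \frac{V}{5}$ ($l{\left(V \right)} = V \frac{1}{5} = \frac{V}{5}$)
$t{\left(v,a \right)} = \frac{v + \frac{a}{5}}{2 a}$ ($t{\left(v,a \right)} = \frac{v + \frac{a}{5}}{a + a} = \frac{v + \frac{a}{5}}{2 a}$)
$t^{2}{\left(28,W{\left(o,4 \right)} \right)} = \left(\frac{3 + 5 \cdot 28}{10 \cdot 3}\right)^{2} = \left(\frac{1}{10} \cdot \frac{1}{3} \left(3 + 140\right)\right)^{2} = \left(\frac{1}{10} \cdot \frac{1}{3} \cdot 143\right)^{2} = \left(\frac{143}{30}\right)^{2} = \frac{20449}{900}$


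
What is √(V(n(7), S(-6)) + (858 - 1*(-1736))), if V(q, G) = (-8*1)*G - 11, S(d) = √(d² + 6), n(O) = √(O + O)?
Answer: √(2583 - 8*√42) ≈ 50.311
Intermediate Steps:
n(O) = √2*√O (n(O) = √(2*O) = √2*√O)
S(d) = √(6 + d²)
V(q, G) = -11 - 8*G (V(q, G) = -8*G - 11 = -11 - 8*G)
√(V(n(7), S(-6)) + (858 - 1*(-1736))) = √((-11 - 8*√(6 + (-6)²)) + (858 - 1*(-1736))) = √((-11 - 8*√(6 + 36)) + (858 + 1736)) = √((-11 - 8*√42) + 2594) = √(2583 - 8*√42)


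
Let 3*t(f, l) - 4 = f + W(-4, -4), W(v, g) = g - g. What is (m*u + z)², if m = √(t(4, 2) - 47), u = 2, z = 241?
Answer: 173711/3 + 964*I*√399/3 ≈ 57904.0 + 6418.6*I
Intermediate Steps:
W(v, g) = 0
t(f, l) = 4/3 + f/3 (t(f, l) = 4/3 + (f + 0)/3 = 4/3 + f/3)
m = I*√399/3 (m = √((4/3 + (⅓)*4) - 47) = √((4/3 + 4/3) - 47) = √(8/3 - 47) = √(-133/3) = I*√399/3 ≈ 6.6583*I)
(m*u + z)² = ((I*√399/3)*2 + 241)² = (2*I*√399/3 + 241)² = (241 + 2*I*√399/3)²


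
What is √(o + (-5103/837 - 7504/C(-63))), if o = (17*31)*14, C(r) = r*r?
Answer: √28110768287/1953 ≈ 85.849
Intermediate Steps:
C(r) = r²
o = 7378 (o = 527*14 = 7378)
√(o + (-5103/837 - 7504/C(-63))) = √(7378 + (-5103/837 - 7504/((-63)²))) = √(7378 + (-5103*1/837 - 7504/3969)) = √(7378 + (-189/31 - 7504*1/3969)) = √(7378 + (-189/31 - 1072/567)) = √(7378 - 140395/17577) = √(129542711/17577) = √28110768287/1953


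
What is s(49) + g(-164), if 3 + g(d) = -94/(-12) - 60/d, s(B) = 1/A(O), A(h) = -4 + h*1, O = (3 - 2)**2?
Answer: 399/82 ≈ 4.8659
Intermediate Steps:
O = 1 (O = 1**2 = 1)
A(h) = -4 + h
s(B) = -1/3 (s(B) = 1/(-4 + 1) = 1/(-3) = -1/3)
g(d) = 29/6 - 60/d (g(d) = -3 + (-94/(-12) - 60/d) = -3 + (-94*(-1/12) - 60/d) = -3 + (47/6 - 60/d) = 29/6 - 60/d)
s(49) + g(-164) = -1/3 + (29/6 - 60/(-164)) = -1/3 + (29/6 - 60*(-1/164)) = -1/3 + (29/6 + 15/41) = -1/3 + 1279/246 = 399/82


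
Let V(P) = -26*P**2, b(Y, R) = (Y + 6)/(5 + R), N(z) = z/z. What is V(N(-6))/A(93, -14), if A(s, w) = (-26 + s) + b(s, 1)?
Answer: -52/167 ≈ -0.31138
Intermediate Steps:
N(z) = 1
b(Y, R) = (6 + Y)/(5 + R)
A(s, w) = -25 + 7*s/6 (A(s, w) = (-26 + s) + (6 + s)/(5 + 1) = (-26 + s) + (6 + s)/6 = (-26 + s) + (1 + s/6) = -25 + 7*s/6)
V(N(-6))/A(93, -14) = (-26*1**2)/(-25 + (7/6)*93) = (-26*1)/(-25 + 217/2) = -26/167/2 = -26*2/167 = -52/167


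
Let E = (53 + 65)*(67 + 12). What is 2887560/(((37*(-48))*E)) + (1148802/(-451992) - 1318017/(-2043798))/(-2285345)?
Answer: -23836582297042448859/136668080786240670010 ≈ -0.17441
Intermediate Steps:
E = 9322 (E = 118*79 = 9322)
2887560/(((37*(-48))*E)) + (1148802/(-451992) - 1318017/(-2043798))/(-2285345) = 2887560/(((37*(-48))*9322)) + (1148802/(-451992) - 1318017/(-2043798))/(-2285345) = 2887560/((-1776*9322)) + (1148802*(-1/451992) - 1318017*(-1/2043798))*(-1/2285345) = 2887560/(-16555872) + (-191467/75332 + 439339/681266)*(-1/2285345) = 2887560*(-1/16555872) - 48671835837/25660565156*(-1/2285345) = -120315/689828 + 48671835837/58643244276438820 = -23836582297042448859/136668080786240670010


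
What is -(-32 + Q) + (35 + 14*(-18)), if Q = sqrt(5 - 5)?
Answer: -185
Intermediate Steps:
Q = 0 (Q = sqrt(0) = 0)
-(-32 + Q) + (35 + 14*(-18)) = -(-32 + 0) + (35 + 14*(-18)) = -1*(-32) + (35 - 252) = 32 - 217 = -185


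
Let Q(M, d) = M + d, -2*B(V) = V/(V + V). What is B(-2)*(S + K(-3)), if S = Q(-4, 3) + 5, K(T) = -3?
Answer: -1/4 ≈ -0.25000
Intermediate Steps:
B(V) = -1/4 (B(V) = -V/(2*(V + V)) = -V/(2*(2*V)) = -1/(2*V)*V/2 = -1/2*1/2 = -1/4)
S = 4 (S = (-4 + 3) + 5 = -1 + 5 = 4)
B(-2)*(S + K(-3)) = -(4 - 3)/4 = -1/4*1 = -1/4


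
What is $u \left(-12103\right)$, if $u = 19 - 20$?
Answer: $12103$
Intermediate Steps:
$u = -1$
$u \left(-12103\right) = \left(-1\right) \left(-12103\right) = 12103$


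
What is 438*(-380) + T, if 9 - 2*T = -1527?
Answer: -165672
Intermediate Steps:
T = 768 (T = 9/2 - 1/2*(-1527) = 9/2 + 1527/2 = 768)
438*(-380) + T = 438*(-380) + 768 = -166440 + 768 = -165672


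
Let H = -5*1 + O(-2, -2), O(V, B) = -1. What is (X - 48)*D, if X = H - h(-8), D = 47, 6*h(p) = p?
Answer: -7426/3 ≈ -2475.3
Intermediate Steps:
h(p) = p/6
H = -6 (H = -5*1 - 1 = -5 - 1 = -6)
X = -14/3 (X = -6 - (-8)/6 = -6 - 1*(-4/3) = -6 + 4/3 = -14/3 ≈ -4.6667)
(X - 48)*D = (-14/3 - 48)*47 = -158/3*47 = -7426/3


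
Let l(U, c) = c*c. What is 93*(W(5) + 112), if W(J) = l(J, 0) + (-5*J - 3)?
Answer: 7812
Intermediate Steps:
l(U, c) = c²
W(J) = -3 - 5*J (W(J) = 0² + (-5*J - 3) = 0 + (-3 - 5*J) = -3 - 5*J)
93*(W(5) + 112) = 93*((-3 - 5*5) + 112) = 93*((-3 - 25) + 112) = 93*(-28 + 112) = 93*84 = 7812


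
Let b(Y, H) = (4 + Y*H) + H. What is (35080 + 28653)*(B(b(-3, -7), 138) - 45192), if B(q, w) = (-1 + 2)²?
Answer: -2880158003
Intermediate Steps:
b(Y, H) = 4 + H + H*Y (b(Y, H) = (4 + H*Y) + H = 4 + H + H*Y)
B(q, w) = 1 (B(q, w) = 1² = 1)
(35080 + 28653)*(B(b(-3, -7), 138) - 45192) = (35080 + 28653)*(1 - 45192) = 63733*(-45191) = -2880158003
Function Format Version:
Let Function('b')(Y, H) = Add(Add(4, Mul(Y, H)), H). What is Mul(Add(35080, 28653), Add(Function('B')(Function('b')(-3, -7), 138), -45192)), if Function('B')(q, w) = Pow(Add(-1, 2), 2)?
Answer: -2880158003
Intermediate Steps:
Function('b')(Y, H) = Add(4, H, Mul(H, Y)) (Function('b')(Y, H) = Add(Add(4, Mul(H, Y)), H) = Add(4, H, Mul(H, Y)))
Function('B')(q, w) = 1 (Function('B')(q, w) = Pow(1, 2) = 1)
Mul(Add(35080, 28653), Add(Function('B')(Function('b')(-3, -7), 138), -45192)) = Mul(Add(35080, 28653), Add(1, -45192)) = Mul(63733, -45191) = -2880158003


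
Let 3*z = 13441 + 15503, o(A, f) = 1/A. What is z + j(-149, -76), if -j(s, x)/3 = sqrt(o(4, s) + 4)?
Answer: 9648 - 3*sqrt(17)/2 ≈ 9641.8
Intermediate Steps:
j(s, x) = -3*sqrt(17)/2 (j(s, x) = -3*sqrt(1/4 + 4) = -3*sqrt(17)/2)
z = 9648 (z = (13441 + 15503)/3 = (1/3)*28944 = 9648)
z + j(-149, -76) = 9648 - 3*sqrt(17)/2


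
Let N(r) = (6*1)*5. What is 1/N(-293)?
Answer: 1/30 ≈ 0.033333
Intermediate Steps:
N(r) = 30 (N(r) = 6*5 = 30)
1/N(-293) = 1/30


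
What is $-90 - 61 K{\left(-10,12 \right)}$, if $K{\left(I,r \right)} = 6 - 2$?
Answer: $-334$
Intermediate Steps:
$K{\left(I,r \right)} = 4$
$-90 - 61 K{\left(-10,12 \right)} = -90 - 244 = -334$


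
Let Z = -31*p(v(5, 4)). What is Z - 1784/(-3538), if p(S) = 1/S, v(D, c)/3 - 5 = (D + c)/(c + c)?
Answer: -307588/260043 ≈ -1.1828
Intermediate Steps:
v(D, c) = 15 + 3*(D + c)/(2*c) (v(D, c) = 15 + 3*((D + c)/(c + c)) = 15 + 3*((D + c)/((2*c))) = 15 + 3*((D + c)*(1/(2*c))) = 15 + 3*((D + c)/(2*c)) = 15 + 3*(D + c)/(2*c))
Z = -248/147 (Z = -31*8/(3*(5 + 11*4)) = -31*8/(3*(5 + 44)) = -31/((3/2)*(¼)*49) = -31/147/8 = -31*8/147 = -248/147 ≈ -1.6871)
Z - 1784/(-3538) = -248/147 - 1784/(-3538) = -248/147 - 1784*(-1)/3538 = -248/147 - 1*(-892/1769) = -248/147 + 892/1769 = -307588/260043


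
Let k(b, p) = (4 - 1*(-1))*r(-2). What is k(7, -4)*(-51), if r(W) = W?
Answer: 510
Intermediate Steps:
k(b, p) = -10 (k(b, p) = (4 - 1*(-1))*(-2) = (4 + 1)*(-2) = 5*(-2) = -10)
k(7, -4)*(-51) = -10*(-51) = 510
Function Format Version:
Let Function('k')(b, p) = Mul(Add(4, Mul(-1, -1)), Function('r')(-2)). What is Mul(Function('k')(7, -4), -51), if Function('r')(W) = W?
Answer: 510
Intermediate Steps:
Function('k')(b, p) = -10 (Function('k')(b, p) = Mul(Add(4, Mul(-1, -1)), -2) = Mul(Add(4, 1), -2) = Mul(5, -2) = -10)
Mul(Function('k')(7, -4), -51) = Mul(-10, -51) = 510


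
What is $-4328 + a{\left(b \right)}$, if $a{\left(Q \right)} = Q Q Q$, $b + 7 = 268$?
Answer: $17775253$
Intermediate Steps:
$b = 261$ ($b = -7 + 268 = 261$)
$a{\left(Q \right)} = Q^{3}$ ($a{\left(Q \right)} = Q^{2} Q = Q^{3}$)
$-4328 + a{\left(b \right)} = -4328 + 261^{3} = -4328 + 17779581 = 17775253$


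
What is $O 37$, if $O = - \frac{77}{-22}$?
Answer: $\frac{259}{2} \approx 129.5$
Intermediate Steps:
$O = \frac{7}{2}$ ($O = \left(-77\right) \left(- \frac{1}{22}\right) = \frac{7}{2} \approx 3.5$)
$O 37 = \frac{7}{2} \cdot 37 = \frac{259}{2}$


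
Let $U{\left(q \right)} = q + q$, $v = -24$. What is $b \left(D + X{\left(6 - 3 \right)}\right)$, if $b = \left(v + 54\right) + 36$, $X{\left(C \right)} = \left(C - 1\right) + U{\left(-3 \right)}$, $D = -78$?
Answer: $-5412$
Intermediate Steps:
$U{\left(q \right)} = 2 q$
$X{\left(C \right)} = -7 + C$ ($X{\left(C \right)} = \left(C - 1\right) + 2 \left(-3\right) = \left(-1 + C\right) - 6 = -7 + C$)
$b = 66$ ($b = \left(-24 + 54\right) + 36 = 30 + 36 = 66$)
$b \left(D + X{\left(6 - 3 \right)}\right) = 66 \left(-78 + \left(-7 + \left(6 - 3\right)\right)\right) = 66 \left(-78 + \left(-7 + 3\right)\right) = 66 \left(-78 - 4\right) = 66 \left(-82\right) = -5412$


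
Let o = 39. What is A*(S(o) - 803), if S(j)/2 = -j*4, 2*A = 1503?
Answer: -1675845/2 ≈ -8.3792e+5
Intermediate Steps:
A = 1503/2 (A = (½)*1503 = 1503/2 ≈ 751.50)
S(j) = -8*j (S(j) = 2*(-j*4) = 2*(-4*j) = -8*j)
A*(S(o) - 803) = 1503*(-8*39 - 803)/2 = 1503*(-312 - 803)/2 = (1503/2)*(-1115) = -1675845/2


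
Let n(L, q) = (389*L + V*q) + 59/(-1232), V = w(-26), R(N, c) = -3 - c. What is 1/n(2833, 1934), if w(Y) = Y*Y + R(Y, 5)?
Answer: 1232/2949345109 ≈ 4.1772e-7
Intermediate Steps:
w(Y) = -8 + Y² (w(Y) = Y*Y + (-3 - 1*5) = Y² + (-3 - 5) = Y² - 8 = -8 + Y²)
V = 668 (V = -8 + (-26)² = -8 + 676 = 668)
n(L, q) = -59/1232 + 389*L + 668*q (n(L, q) = (389*L + 668*q) + 59/(-1232) = (389*L + 668*q) + 59*(-1/1232) = (389*L + 668*q) - 59/1232 = -59/1232 + 389*L + 668*q)
1/n(2833, 1934) = 1/(-59/1232 + 389*2833 + 668*1934) = 1/(-59/1232 + 1102037 + 1291912) = 1/(2949345109/1232) = 1232/2949345109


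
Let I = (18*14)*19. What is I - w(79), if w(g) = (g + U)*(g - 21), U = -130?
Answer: 7746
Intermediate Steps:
w(g) = (-130 + g)*(-21 + g) (w(g) = (g - 130)*(g - 21) = (-130 + g)*(-21 + g))
I = 4788 (I = 252*19 = 4788)
I - w(79) = 4788 - (2730 + 79**2 - 151*79) = 4788 - (2730 + 6241 - 11929) = 4788 - 1*(-2958) = 4788 + 2958 = 7746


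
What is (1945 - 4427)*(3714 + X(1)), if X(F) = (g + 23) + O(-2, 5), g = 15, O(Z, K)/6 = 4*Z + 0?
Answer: -9193328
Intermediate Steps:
O(Z, K) = 24*Z (O(Z, K) = 6*(4*Z + 0) = 6*(4*Z) = 24*Z)
X(F) = -10 (X(F) = (15 + 23) + 24*(-2) = 38 - 48 = -10)
(1945 - 4427)*(3714 + X(1)) = (1945 - 4427)*(3714 - 10) = -2482*3704 = -9193328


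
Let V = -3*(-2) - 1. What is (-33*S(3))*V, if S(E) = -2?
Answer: 330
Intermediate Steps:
V = 5 (V = 6 - 1 = 5)
(-33*S(3))*V = -33*(-2)*5 = 66*5 = 330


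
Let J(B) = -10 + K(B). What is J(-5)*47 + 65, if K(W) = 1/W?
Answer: -2072/5 ≈ -414.40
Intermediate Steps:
J(B) = -10 + 1/B
J(-5)*47 + 65 = (-10 + 1/(-5))*47 + 65 = (-10 - ⅕)*47 + 65 = -51/5*47 + 65 = -2397/5 + 65 = -2072/5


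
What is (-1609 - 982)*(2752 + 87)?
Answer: -7355849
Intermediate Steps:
(-1609 - 982)*(2752 + 87) = -2591*2839 = -7355849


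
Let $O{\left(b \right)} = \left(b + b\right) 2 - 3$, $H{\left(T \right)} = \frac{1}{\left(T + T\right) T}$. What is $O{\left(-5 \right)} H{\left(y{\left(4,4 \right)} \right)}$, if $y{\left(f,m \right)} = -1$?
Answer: $- \frac{23}{2} \approx -11.5$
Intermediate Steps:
$H{\left(T \right)} = \frac{1}{2 T^{2}}$ ($H{\left(T \right)} = \frac{1}{2 T T} = \frac{\frac{1}{2} \frac{1}{T}}{T} = \frac{1}{2 T^{2}}$)
$O{\left(b \right)} = -3 + 4 b$ ($O{\left(b \right)} = 2 b 2 - 3 = 4 b - 3 = -3 + 4 b$)
$O{\left(-5 \right)} H{\left(y{\left(4,4 \right)} \right)} = \left(-3 + 4 \left(-5\right)\right) \frac{1}{2 \cdot 1} = \left(-3 - 20\right) \frac{1}{2} \cdot 1 = \left(-23\right) \frac{1}{2} = - \frac{23}{2}$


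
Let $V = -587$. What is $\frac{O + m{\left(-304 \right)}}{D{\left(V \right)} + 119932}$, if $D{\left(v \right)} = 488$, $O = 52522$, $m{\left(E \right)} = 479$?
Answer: $\frac{1963}{4460} \approx 0.44013$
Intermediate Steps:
$\frac{O + m{\left(-304 \right)}}{D{\left(V \right)} + 119932} = \frac{52522 + 479}{488 + 119932} = \frac{53001}{120420} = 53001 \cdot \frac{1}{120420} = \frac{1963}{4460}$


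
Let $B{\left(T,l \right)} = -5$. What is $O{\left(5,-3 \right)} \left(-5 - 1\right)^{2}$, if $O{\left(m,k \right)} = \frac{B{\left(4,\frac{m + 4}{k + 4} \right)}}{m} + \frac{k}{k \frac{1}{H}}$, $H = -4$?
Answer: $-180$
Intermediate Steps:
$O{\left(m,k \right)} = -4 - \frac{5}{m}$ ($O{\left(m,k \right)} = - \frac{5}{m} + \frac{k}{k \frac{1}{-4}} = - \frac{5}{m} + \frac{k}{k \left(- \frac{1}{4}\right)} = - \frac{5}{m} + \frac{k}{\left(- \frac{1}{4}\right) k} = - \frac{5}{m} + k \left(- \frac{4}{k}\right) = - \frac{5}{m} - 4 = -4 - \frac{5}{m}$)
$O{\left(5,-3 \right)} \left(-5 - 1\right)^{2} = \left(-4 - \frac{5}{5}\right) \left(-5 - 1\right)^{2} = \left(-4 - 1\right) \left(-6\right)^{2} = \left(-4 - 1\right) 36 = \left(-5\right) 36 = -180$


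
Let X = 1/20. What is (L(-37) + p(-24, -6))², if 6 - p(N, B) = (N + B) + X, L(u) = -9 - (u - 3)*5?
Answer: 20602521/400 ≈ 51506.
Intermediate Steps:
L(u) = 6 - 5*u (L(u) = -9 - (-3 + u)*5 = -9 - (-15 + 5*u) = -9 + (15 - 5*u) = 6 - 5*u)
X = 1/20 ≈ 0.050000
p(N, B) = 119/20 - B - N (p(N, B) = 6 - ((N + B) + 1/20) = 6 - ((B + N) + 1/20) = 6 - (1/20 + B + N) = 6 + (-1/20 - B - N) = 119/20 - B - N)
(L(-37) + p(-24, -6))² = ((6 - 5*(-37)) + (119/20 - 1*(-6) - 1*(-24)))² = ((6 + 185) + (119/20 + 6 + 24))² = (191 + 719/20)² = (4539/20)² = 20602521/400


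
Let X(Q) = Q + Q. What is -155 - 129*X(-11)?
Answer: 2683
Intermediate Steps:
X(Q) = 2*Q
-155 - 129*X(-11) = -155 - 258*(-11) = -155 - 129*(-22) = -155 + 2838 = 2683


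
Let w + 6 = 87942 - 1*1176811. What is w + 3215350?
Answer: 2126475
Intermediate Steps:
w = -1088875 (w = -6 + (87942 - 1*1176811) = -6 + (87942 - 1176811) = -6 - 1088869 = -1088875)
w + 3215350 = -1088875 + 3215350 = 2126475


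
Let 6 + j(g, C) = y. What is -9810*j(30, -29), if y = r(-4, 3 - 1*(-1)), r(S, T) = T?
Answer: 19620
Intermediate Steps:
y = 4 (y = 3 - 1*(-1) = 3 + 1 = 4)
j(g, C) = -2 (j(g, C) = -6 + 4 = -2)
-9810*j(30, -29) = -9810*(-2) = 19620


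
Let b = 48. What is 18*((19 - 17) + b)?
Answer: 900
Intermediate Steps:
18*((19 - 17) + b) = 18*((19 - 17) + 48) = 18*(2 + 48) = 18*50 = 900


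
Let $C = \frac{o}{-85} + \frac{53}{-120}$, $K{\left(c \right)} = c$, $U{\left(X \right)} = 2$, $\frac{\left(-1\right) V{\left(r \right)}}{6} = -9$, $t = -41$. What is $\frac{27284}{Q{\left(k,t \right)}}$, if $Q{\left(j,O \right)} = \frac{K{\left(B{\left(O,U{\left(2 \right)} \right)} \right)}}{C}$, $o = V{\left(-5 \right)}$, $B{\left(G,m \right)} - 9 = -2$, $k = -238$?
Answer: $- \frac{14985737}{3570} \approx -4197.7$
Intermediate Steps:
$V{\left(r \right)} = 54$ ($V{\left(r \right)} = \left(-6\right) \left(-9\right) = 54$)
$B{\left(G,m \right)} = 7$ ($B{\left(G,m \right)} = 9 - 2 = 7$)
$o = 54$
$C = - \frac{2197}{2040}$ ($C = \frac{54}{-85} + \frac{53}{-120} = 54 \left(- \frac{1}{85}\right) + 53 \left(- \frac{1}{120}\right) = - \frac{54}{85} - \frac{53}{120} = - \frac{2197}{2040} \approx -1.077$)
$Q{\left(j,O \right)} = - \frac{14280}{2197}$ ($Q{\left(j,O \right)} = \frac{7}{- \frac{2197}{2040}} = 7 \left(- \frac{2040}{2197}\right) = - \frac{14280}{2197}$)
$\frac{27284}{Q{\left(k,t \right)}} = \frac{27284}{- \frac{14280}{2197}} = 27284 \left(- \frac{2197}{14280}\right) = - \frac{14985737}{3570}$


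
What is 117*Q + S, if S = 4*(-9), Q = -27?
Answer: -3195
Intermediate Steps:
S = -36
117*Q + S = 117*(-27) - 36 = -3159 - 36 = -3195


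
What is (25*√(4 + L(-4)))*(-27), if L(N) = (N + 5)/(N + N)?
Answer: -675*√62/4 ≈ -1328.7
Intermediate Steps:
L(N) = (5 + N)/(2*N) (L(N) = (5 + N)/((2*N)) = (5 + N)*(1/(2*N)) = (5 + N)/(2*N))
(25*√(4 + L(-4)))*(-27) = (25*√(4 + (½)*(5 - 4)/(-4)))*(-27) = (25*√(4 + (½)*(-¼)*1))*(-27) = (25*√(4 - ⅛))*(-27) = (25*√(31/8))*(-27) = (25*(√62/4))*(-27) = (25*√62/4)*(-27) = -675*√62/4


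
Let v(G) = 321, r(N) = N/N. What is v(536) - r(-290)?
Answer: 320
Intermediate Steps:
r(N) = 1
v(536) - r(-290) = 321 - 1*1 = 321 - 1 = 320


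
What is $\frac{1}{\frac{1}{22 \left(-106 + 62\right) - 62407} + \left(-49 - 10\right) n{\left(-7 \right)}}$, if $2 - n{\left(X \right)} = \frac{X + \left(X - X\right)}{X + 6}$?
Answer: $\frac{63375}{18695624} \approx 0.0033898$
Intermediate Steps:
$n{\left(X \right)} = 2 - \frac{X}{6 + X}$ ($n{\left(X \right)} = 2 - \frac{X + \left(X - X\right)}{X + 6} = 2 - \frac{X + 0}{6 + X} = 2 - \frac{X}{6 + X}$)
$\frac{1}{\frac{1}{22 \left(-106 + 62\right) - 62407} + \left(-49 - 10\right) n{\left(-7 \right)}} = \frac{1}{\frac{1}{22 \left(-106 + 62\right) - 62407} + \left(-49 - 10\right) \frac{12 - 7}{6 - 7}} = \frac{1}{\frac{1}{22 \left(-44\right) - 62407} + \left(-49 - 10\right) \frac{1}{-1} \cdot 5} = \frac{1}{\frac{1}{-968 - 62407} - 59 \left(\left(-1\right) 5\right)} = \frac{1}{\frac{1}{-63375} - -295} = \frac{1}{- \frac{1}{63375} + 295} = \frac{1}{\frac{18695624}{63375}} = \frac{63375}{18695624}$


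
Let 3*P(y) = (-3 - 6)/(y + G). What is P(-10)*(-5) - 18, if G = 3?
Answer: -141/7 ≈ -20.143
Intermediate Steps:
P(y) = -3/(3 + y) (P(y) = ((-3 - 6)/(y + 3))/3 = (-9/(3 + y))/3 = -3/(3 + y))
P(-10)*(-5) - 18 = -3/(3 - 10)*(-5) - 18 = -3/(-7)*(-5) - 18 = -3*(-⅐)*(-5) - 18 = (3/7)*(-5) - 18 = -15/7 - 18 = -141/7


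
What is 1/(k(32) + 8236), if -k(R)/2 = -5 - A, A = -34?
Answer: 1/8178 ≈ 0.00012228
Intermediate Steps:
k(R) = -58 (k(R) = -2*(-5 - 1*(-34)) = -2*(-5 + 34) = -2*29 = -58)
1/(k(32) + 8236) = 1/(-58 + 8236) = 1/8178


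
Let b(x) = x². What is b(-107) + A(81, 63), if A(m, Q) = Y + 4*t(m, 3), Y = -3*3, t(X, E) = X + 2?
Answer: 11772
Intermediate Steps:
t(X, E) = 2 + X
Y = -9
A(m, Q) = -1 + 4*m (A(m, Q) = -9 + 4*(2 + m) = -9 + (8 + 4*m) = -1 + 4*m)
b(-107) + A(81, 63) = (-107)² + (-1 + 4*81) = 11449 + (-1 + 324) = 11449 + 323 = 11772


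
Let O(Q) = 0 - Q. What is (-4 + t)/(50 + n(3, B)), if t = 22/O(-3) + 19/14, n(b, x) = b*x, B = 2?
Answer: 197/2352 ≈ 0.083758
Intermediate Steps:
O(Q) = -Q
t = 365/42 (t = 22/((-1*(-3))) + 19/14 = 22/3 + 19*(1/14) = 22*(1/3) + 19/14 = 22/3 + 19/14 = 365/42 ≈ 8.6905)
(-4 + t)/(50 + n(3, B)) = (-4 + 365/42)/(50 + 3*2) = (197/42)/(50 + 6) = (197/42)/56 = (1/56)*(197/42) = 197/2352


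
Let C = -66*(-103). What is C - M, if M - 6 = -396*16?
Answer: 13128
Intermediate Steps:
C = 6798
M = -6330 (M = 6 - 396*16 = 6 - 6336 = -6330)
C - M = 6798 - 1*(-6330) = 6798 + 6330 = 13128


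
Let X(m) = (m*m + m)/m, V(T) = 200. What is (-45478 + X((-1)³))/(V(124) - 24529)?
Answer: 45478/24329 ≈ 1.8693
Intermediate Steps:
X(m) = (m + m²)/m (X(m) = (m² + m)/m = (m + m²)/m)
(-45478 + X((-1)³))/(V(124) - 24529) = (-45478 + (1 + (-1)³))/(200 - 24529) = (-45478 + (1 - 1))/(-24329) = (-45478 + 0)*(-1/24329) = -45478*(-1/24329) = 45478/24329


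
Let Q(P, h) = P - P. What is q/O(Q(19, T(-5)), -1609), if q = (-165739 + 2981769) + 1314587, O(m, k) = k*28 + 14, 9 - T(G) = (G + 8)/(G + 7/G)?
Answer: -4130617/45038 ≈ -91.714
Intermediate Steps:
T(G) = 9 - (8 + G)/(G + 7/G) (T(G) = 9 - (G + 8)/(G + 7/G) = 9 - (8 + G)/(G + 7/G))
Q(P, h) = 0
O(m, k) = 14 + 28*k (O(m, k) = 28*k + 14 = 14 + 28*k)
q = 4130617 (q = 2816030 + 1314587 = 4130617)
q/O(Q(19, T(-5)), -1609) = 4130617/(14 + 28*(-1609)) = 4130617/(14 - 45052) = 4130617/(-45038) = 4130617*(-1/45038) = -4130617/45038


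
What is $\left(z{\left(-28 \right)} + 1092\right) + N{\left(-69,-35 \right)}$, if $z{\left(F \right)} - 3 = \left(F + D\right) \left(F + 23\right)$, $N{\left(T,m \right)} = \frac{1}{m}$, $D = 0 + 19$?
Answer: $\frac{39899}{35} \approx 1140.0$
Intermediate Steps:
$D = 19$
$z{\left(F \right)} = 3 + \left(19 + F\right) \left(23 + F\right)$ ($z{\left(F \right)} = 3 + \left(F + 19\right) \left(F + 23\right) = 3 + \left(19 + F\right) \left(23 + F\right)$)
$\left(z{\left(-28 \right)} + 1092\right) + N{\left(-69,-35 \right)} = \left(\left(440 + \left(-28\right)^{2} + 42 \left(-28\right)\right) + 1092\right) + \frac{1}{-35} = \left(\left(440 + 784 - 1176\right) + 1092\right) - \frac{1}{35} = \left(48 + 1092\right) - \frac{1}{35} = 1140 - \frac{1}{35} = \frac{39899}{35}$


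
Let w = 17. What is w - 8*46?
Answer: -351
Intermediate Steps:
w - 8*46 = 17 - 8*46 = 17 - 368 = -351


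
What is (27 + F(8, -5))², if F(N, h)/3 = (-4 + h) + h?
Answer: 225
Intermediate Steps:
F(N, h) = -12 + 6*h (F(N, h) = 3*((-4 + h) + h) = 3*(-4 + 2*h) = -12 + 6*h)
(27 + F(8, -5))² = (27 + (-12 + 6*(-5)))² = (27 + (-12 - 30))² = (27 - 42)² = (-15)² = 225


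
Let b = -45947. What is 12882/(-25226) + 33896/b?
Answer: -723474875/579529511 ≈ -1.2484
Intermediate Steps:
12882/(-25226) + 33896/b = 12882/(-25226) + 33896/(-45947) = 12882*(-1/25226) + 33896*(-1/45947) = -6441/12613 - 33896/45947 = -723474875/579529511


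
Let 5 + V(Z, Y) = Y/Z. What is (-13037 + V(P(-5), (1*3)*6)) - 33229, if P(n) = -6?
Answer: -46274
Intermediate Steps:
V(Z, Y) = -5 + Y/Z
(-13037 + V(P(-5), (1*3)*6)) - 33229 = (-13037 + (-5 + ((1*3)*6)/(-6))) - 33229 = (-13037 + (-5 + (3*6)*(-⅙))) - 33229 = (-13037 + (-5 + 18*(-⅙))) - 33229 = (-13037 + (-5 - 3)) - 33229 = (-13037 - 8) - 33229 = -13045 - 33229 = -46274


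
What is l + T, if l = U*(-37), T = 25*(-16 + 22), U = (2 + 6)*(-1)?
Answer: 446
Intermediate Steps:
U = -8 (U = 8*(-1) = -8)
T = 150 (T = 25*6 = 150)
l = 296 (l = -8*(-37) = 296)
l + T = 296 + 150 = 446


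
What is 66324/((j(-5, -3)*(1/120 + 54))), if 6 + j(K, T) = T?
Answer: -884320/6481 ≈ -136.45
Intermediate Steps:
j(K, T) = -6 + T
66324/((j(-5, -3)*(1/120 + 54))) = 66324/(((-6 - 3)*(1/120 + 54))) = 66324/((-9*(1/120 + 54))) = 66324/((-9*6481/120)) = 66324/(-19443/40) = 66324*(-40/19443) = -884320/6481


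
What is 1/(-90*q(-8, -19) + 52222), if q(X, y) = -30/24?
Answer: 2/104669 ≈ 1.9108e-5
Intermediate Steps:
q(X, y) = -5/4 (q(X, y) = -30*1/24 = -5/4)
1/(-90*q(-8, -19) + 52222) = 1/(-90*(-5/4) + 52222) = 1/(225/2 + 52222) = 1/(104669/2) = 2/104669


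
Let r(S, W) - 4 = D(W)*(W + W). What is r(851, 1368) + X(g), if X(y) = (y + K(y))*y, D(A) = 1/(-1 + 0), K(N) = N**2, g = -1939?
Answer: -7286342030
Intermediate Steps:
D(A) = -1 (D(A) = 1/(-1) = -1)
X(y) = y*(y + y**2) (X(y) = (y + y**2)*y = y*(y + y**2))
r(S, W) = 4 - 2*W (r(S, W) = 4 - (W + W) = 4 - 2*W)
r(851, 1368) + X(g) = (4 - 2*1368) + (-1939)**2*(1 - 1939) = (4 - 2736) + 3759721*(-1938) = -2732 - 7286339298 = -7286342030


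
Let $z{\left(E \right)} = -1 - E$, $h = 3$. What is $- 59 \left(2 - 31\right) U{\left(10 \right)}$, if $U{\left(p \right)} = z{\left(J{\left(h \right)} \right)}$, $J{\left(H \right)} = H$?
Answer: $-6844$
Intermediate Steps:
$U{\left(p \right)} = -4$ ($U{\left(p \right)} = -1 - 3 = -4$)
$- 59 \left(2 - 31\right) U{\left(10 \right)} = - 59 \left(2 - 31\right) \left(-4\right) = \left(-59\right) \left(-29\right) \left(-4\right) = 1711 \left(-4\right) = -6844$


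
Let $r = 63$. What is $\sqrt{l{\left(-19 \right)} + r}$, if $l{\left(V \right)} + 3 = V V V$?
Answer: $i \sqrt{6799} \approx 82.456 i$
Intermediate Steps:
$l{\left(V \right)} = -3 + V^{3}$ ($l{\left(V \right)} = -3 + V V V = -3 + V^{2} V = -3 + V^{3}$)
$\sqrt{l{\left(-19 \right)} + r} = \sqrt{\left(-3 + \left(-19\right)^{3}\right) + 63} = \sqrt{\left(-3 - 6859\right) + 63} = \sqrt{-6862 + 63} = \sqrt{-6799} = i \sqrt{6799}$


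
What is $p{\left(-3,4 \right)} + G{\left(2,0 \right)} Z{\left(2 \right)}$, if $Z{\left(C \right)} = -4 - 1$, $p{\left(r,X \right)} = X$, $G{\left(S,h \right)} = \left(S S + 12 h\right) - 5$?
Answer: $9$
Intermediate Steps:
$G{\left(S,h \right)} = -5 + S^{2} + 12 h$ ($G{\left(S,h \right)} = \left(S^{2} + 12 h\right) - 5 = -5 + S^{2} + 12 h$)
$Z{\left(C \right)} = -5$ ($Z{\left(C \right)} = -4 - 1 = -5$)
$p{\left(-3,4 \right)} + G{\left(2,0 \right)} Z{\left(2 \right)} = 4 + \left(-5 + 2^{2} + 12 \cdot 0\right) \left(-5\right) = 4 + \left(-5 + 4 + 0\right) \left(-5\right) = 4 - -5 = 4 + 5 = 9$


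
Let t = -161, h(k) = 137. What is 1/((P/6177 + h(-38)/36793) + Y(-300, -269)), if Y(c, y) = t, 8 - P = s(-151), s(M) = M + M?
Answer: -227270361/36578276042 ≈ -0.0062133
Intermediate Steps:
s(M) = 2*M
P = 310 (P = 8 - 2*(-151) = 8 - 1*(-302) = 8 + 302 = 310)
Y(c, y) = -161
1/((P/6177 + h(-38)/36793) + Y(-300, -269)) = 1/((310/6177 + 137/36793) - 161) = 1/(12252079/227270361 - 161) = 1/(-36578276042/227270361) = -227270361/36578276042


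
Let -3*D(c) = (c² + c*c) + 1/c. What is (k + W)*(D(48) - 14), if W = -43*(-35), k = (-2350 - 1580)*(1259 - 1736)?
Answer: -418750744115/144 ≈ -2.9080e+9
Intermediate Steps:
D(c) = -2*c²/3 - 1/(3*c) (D(c) = -((c² + c*c) + 1/c)/3 = -((c² + c²) + 1/c)/3 = -(2*c² + 1/c)/3 = -(1/c + 2*c²)/3 = -2*c²/3 - 1/(3*c))
k = 1874610 (k = -3930*(-477) = 1874610)
W = 1505
(k + W)*(D(48) - 14) = (1874610 + 1505)*((⅓)*(-1 - 2*48³)/48 - 14) = 1876115*((⅓)*(1/48)*(-1 - 2*110592) - 14) = 1876115*((⅓)*(1/48)*(-1 - 221184) - 14) = 1876115*((⅓)*(1/48)*(-221185) - 14) = 1876115*(-221185/144 - 14) = 1876115*(-223201/144) = -418750744115/144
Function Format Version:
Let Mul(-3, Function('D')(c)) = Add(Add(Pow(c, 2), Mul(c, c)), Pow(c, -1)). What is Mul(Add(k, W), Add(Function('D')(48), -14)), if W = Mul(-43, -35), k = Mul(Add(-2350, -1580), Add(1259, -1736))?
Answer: Rational(-418750744115, 144) ≈ -2.9080e+9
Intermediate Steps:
Function('D')(c) = Add(Mul(Rational(-2, 3), Pow(c, 2)), Mul(Rational(-1, 3), Pow(c, -1))) (Function('D')(c) = Mul(Rational(-1, 3), Add(Add(Pow(c, 2), Mul(c, c)), Pow(c, -1))) = Mul(Rational(-1, 3), Add(Add(Pow(c, 2), Pow(c, 2)), Pow(c, -1))) = Mul(Rational(-1, 3), Add(Mul(2, Pow(c, 2)), Pow(c, -1))) = Mul(Rational(-1, 3), Add(Pow(c, -1), Mul(2, Pow(c, 2)))) = Add(Mul(Rational(-2, 3), Pow(c, 2)), Mul(Rational(-1, 3), Pow(c, -1))))
k = 1874610 (k = Mul(-3930, -477) = 1874610)
W = 1505
Mul(Add(k, W), Add(Function('D')(48), -14)) = Mul(Add(1874610, 1505), Add(Mul(Rational(1, 3), Pow(48, -1), Add(-1, Mul(-2, Pow(48, 3)))), -14)) = Mul(1876115, Add(Mul(Rational(1, 3), Rational(1, 48), Add(-1, Mul(-2, 110592))), -14)) = Mul(1876115, Add(Mul(Rational(1, 3), Rational(1, 48), Add(-1, -221184)), -14)) = Mul(1876115, Add(Mul(Rational(1, 3), Rational(1, 48), -221185), -14)) = Mul(1876115, Add(Rational(-221185, 144), -14)) = Mul(1876115, Rational(-223201, 144)) = Rational(-418750744115, 144)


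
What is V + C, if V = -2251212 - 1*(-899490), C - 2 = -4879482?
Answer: -6231202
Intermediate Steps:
C = -4879480 (C = 2 - 4879482 = -4879480)
V = -1351722 (V = -2251212 + 899490 = -1351722)
V + C = -1351722 - 4879480 = -6231202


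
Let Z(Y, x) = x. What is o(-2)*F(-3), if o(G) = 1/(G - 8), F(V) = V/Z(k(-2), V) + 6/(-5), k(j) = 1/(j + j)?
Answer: 1/50 ≈ 0.020000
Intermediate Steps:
k(j) = 1/(2*j)
F(V) = -⅕ (F(V) = V/V + 6/(-5) = 1 + 6*(-⅕) = 1 - 6/5 = -⅕)
o(G) = 1/(-8 + G)
o(-2)*F(-3) = -⅕/(-8 - 2) = -⅕/(-10) = -⅒*(-⅕) = 1/50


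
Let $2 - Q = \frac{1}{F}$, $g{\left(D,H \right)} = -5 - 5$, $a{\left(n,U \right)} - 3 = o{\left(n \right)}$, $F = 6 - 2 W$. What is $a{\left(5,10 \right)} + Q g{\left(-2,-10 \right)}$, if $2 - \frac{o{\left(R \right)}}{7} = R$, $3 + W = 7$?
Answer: $-43$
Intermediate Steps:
$W = 4$ ($W = -3 + 7 = 4$)
$o{\left(R \right)} = 14 - 7 R$
$F = -2$ ($F = 6 - 8 = -2$)
$a{\left(n,U \right)} = 17 - 7 n$ ($a{\left(n,U \right)} = 3 - \left(-14 + 7 n\right) = 17 - 7 n$)
$g{\left(D,H \right)} = -10$
$Q = \frac{5}{2}$ ($Q = 2 - \frac{1}{-2} = 2 - - \frac{1}{2} = 2 + \frac{1}{2} = \frac{5}{2} \approx 2.5$)
$a{\left(5,10 \right)} + Q g{\left(-2,-10 \right)} = \left(17 - 35\right) + \frac{5}{2} \left(-10\right) = \left(17 - 35\right) - 25 = -18 - 25 = -43$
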